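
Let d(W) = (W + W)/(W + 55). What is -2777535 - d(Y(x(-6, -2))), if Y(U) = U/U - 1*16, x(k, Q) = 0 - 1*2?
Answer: -11110137/4 ≈ -2.7775e+6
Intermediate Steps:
x(k, Q) = -2 (x(k, Q) = 0 - 2 = -2)
Y(U) = -15 (Y(U) = 1 - 16 = -15)
d(W) = 2*W/(55 + W) (d(W) = (2*W)/(55 + W) = 2*W/(55 + W))
-2777535 - d(Y(x(-6, -2))) = -2777535 - 2*(-15)/(55 - 15) = -2777535 - 2*(-15)/40 = -2777535 - 1*(-¾) = -2777535 + ¾ = -11110137/4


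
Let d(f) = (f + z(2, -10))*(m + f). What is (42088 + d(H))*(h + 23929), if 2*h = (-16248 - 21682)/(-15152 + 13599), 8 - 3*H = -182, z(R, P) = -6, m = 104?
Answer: 17294083005472/13977 ≈ 1.2373e+9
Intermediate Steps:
H = 190/3 (H = 8/3 - ⅓*(-182) = 8/3 + 182/3 = 190/3 ≈ 63.333)
d(f) = (-6 + f)*(104 + f) (d(f) = (f - 6)*(104 + f) = (-6 + f)*(104 + f))
h = 18965/1553 (h = ((-16248 - 21682)/(-15152 + 13599))/2 = (-37930/(-1553))/2 = (-37930*(-1/1553))/2 = (½)*(37930/1553) = 18965/1553 ≈ 12.212)
(42088 + d(H))*(h + 23929) = (42088 + (-624 + (190/3)² + 98*(190/3)))*(18965/1553 + 23929) = (42088 + (-624 + 36100/9 + 18620/3))*(37180702/1553) = (42088 + 86344/9)*(37180702/1553) = (465136/9)*(37180702/1553) = 17294083005472/13977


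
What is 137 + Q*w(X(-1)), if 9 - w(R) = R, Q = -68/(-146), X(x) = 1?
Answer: 10273/73 ≈ 140.73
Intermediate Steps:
Q = 34/73 (Q = -68*(-1/146) = 34/73 ≈ 0.46575)
w(R) = 9 - R
137 + Q*w(X(-1)) = 137 + 34*(9 - 1*1)/73 = 137 + 34*(9 - 1)/73 = 137 + (34/73)*8 = 137 + 272/73 = 10273/73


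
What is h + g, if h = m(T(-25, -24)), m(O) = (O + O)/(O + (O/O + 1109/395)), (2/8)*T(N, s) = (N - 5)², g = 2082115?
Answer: 185243867185/88969 ≈ 2.0821e+6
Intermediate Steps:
T(N, s) = 4*(-5 + N)² (T(N, s) = 4*(N - 5)² = 4*(-5 + N)²)
m(O) = 2*O/(1504/395 + O) (m(O) = (2*O)/(O + (1 + 1109*(1/395))) = (2*O)/(O + (1 + 1109/395)) = (2*O)/(O + 1504/395) = (2*O)/(1504/395 + O) = 2*O/(1504/395 + O))
h = 177750/88969 (h = 790*(4*(-5 - 25)²)/(1504 + 395*(4*(-5 - 25)²)) = 790*(4*(-30)²)/(1504 + 395*(4*(-30)²)) = 790*(4*900)/(1504 + 395*(4*900)) = 790*3600/(1504 + 395*3600) = 790*3600/(1504 + 1422000) = 790*3600/1423504 = 790*3600*(1/1423504) = 177750/88969 ≈ 1.9979)
h + g = 177750/88969 + 2082115 = 185243867185/88969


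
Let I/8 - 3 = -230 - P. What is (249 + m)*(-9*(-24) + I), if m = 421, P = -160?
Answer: -214400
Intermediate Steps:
I = -536 (I = 24 + 8*(-230 - 1*(-160)) = 24 + 8*(-230 + 160) = 24 + 8*(-70) = 24 - 560 = -536)
(249 + m)*(-9*(-24) + I) = (249 + 421)*(-9*(-24) - 536) = 670*(216 - 536) = 670*(-320) = -214400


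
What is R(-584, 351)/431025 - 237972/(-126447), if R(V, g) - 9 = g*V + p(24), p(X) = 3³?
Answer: 8517424616/6055757575 ≈ 1.4065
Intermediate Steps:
p(X) = 27
R(V, g) = 36 + V*g (R(V, g) = 9 + (g*V + 27) = 9 + (V*g + 27) = 9 + (27 + V*g) = 36 + V*g)
R(-584, 351)/431025 - 237972/(-126447) = (36 - 584*351)/431025 - 237972/(-126447) = (36 - 204984)*(1/431025) - 237972*(-1/126447) = -204948*1/431025 + 79324/42149 = -68316/143675 + 79324/42149 = 8517424616/6055757575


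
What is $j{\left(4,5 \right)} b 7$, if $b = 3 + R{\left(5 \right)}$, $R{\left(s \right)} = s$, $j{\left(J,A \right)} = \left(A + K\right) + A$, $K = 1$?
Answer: $616$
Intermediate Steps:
$j{\left(J,A \right)} = 1 + 2 A$ ($j{\left(J,A \right)} = \left(A + 1\right) + A = \left(1 + A\right) + A = 1 + 2 A$)
$b = 8$ ($b = 3 + 5 = 8$)
$j{\left(4,5 \right)} b 7 = \left(1 + 2 \cdot 5\right) 8 \cdot 7 = \left(1 + 10\right) 8 \cdot 7 = 11 \cdot 8 \cdot 7 = 88 \cdot 7 = 616$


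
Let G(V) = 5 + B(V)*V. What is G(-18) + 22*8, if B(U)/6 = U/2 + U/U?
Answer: 1045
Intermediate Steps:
B(U) = 6 + 3*U (B(U) = 6*(U/2 + U/U) = 6*(U*(½) + 1) = 6*(U/2 + 1) = 6*(1 + U/2) = 6 + 3*U)
G(V) = 5 + V*(6 + 3*V) (G(V) = 5 + (6 + 3*V)*V = 5 + V*(6 + 3*V))
G(-18) + 22*8 = (5 + 3*(-18)*(2 - 18)) + 22*8 = (5 + 3*(-18)*(-16)) + 176 = (5 + 864) + 176 = 869 + 176 = 1045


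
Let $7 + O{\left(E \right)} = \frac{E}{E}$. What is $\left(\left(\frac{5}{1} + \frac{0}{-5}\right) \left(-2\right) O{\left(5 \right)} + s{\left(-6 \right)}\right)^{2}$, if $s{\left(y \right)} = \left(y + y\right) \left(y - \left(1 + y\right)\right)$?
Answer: $5184$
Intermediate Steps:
$O{\left(E \right)} = -6$ ($O{\left(E \right)} = -7 + \frac{E}{E} = -7 + 1 = -6$)
$s{\left(y \right)} = - 2 y$ ($s{\left(y \right)} = 2 y \left(-1\right) = - 2 y$)
$\left(\left(\frac{5}{1} + \frac{0}{-5}\right) \left(-2\right) O{\left(5 \right)} + s{\left(-6 \right)}\right)^{2} = \left(\left(\frac{5}{1} + \frac{0}{-5}\right) \left(-2\right) \left(-6\right) - -12\right)^{2} = \left(\left(5 \cdot 1 + 0 \left(- \frac{1}{5}\right)\right) \left(-2\right) \left(-6\right) + 12\right)^{2} = \left(\left(5 + 0\right) \left(-2\right) \left(-6\right) + 12\right)^{2} = \left(5 \left(-2\right) \left(-6\right) + 12\right)^{2} = \left(\left(-10\right) \left(-6\right) + 12\right)^{2} = \left(60 + 12\right)^{2} = 72^{2} = 5184$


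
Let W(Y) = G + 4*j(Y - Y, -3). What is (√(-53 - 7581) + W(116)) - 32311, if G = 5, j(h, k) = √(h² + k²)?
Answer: -32294 + I*√7634 ≈ -32294.0 + 87.373*I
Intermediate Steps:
W(Y) = 17 (W(Y) = 5 + 4*√((Y - Y)² + (-3)²) = 5 + 4*√(0² + 9) = 5 + 4*√(0 + 9) = 5 + 4*√9 = 5 + 4*3 = 5 + 12 = 17)
(√(-53 - 7581) + W(116)) - 32311 = (√(-53 - 7581) + 17) - 32311 = (√(-7634) + 17) - 32311 = (I*√7634 + 17) - 32311 = (17 + I*√7634) - 32311 = -32294 + I*√7634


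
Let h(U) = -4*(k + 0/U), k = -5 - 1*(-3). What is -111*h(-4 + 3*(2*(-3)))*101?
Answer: -89688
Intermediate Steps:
k = -2 (k = -5 + 3 = -2)
h(U) = 8 (h(U) = -4*(-2 + 0/U) = -4*(-2 + 0) = -4*(-2) = 8)
-111*h(-4 + 3*(2*(-3)))*101 = -111*8*101 = -888*101 = -89688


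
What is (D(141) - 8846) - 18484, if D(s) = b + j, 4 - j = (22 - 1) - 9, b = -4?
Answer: -27342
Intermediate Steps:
j = -8 (j = 4 - ((22 - 1) - 9) = 4 - (21 - 9) = 4 - 1*12 = 4 - 12 = -8)
D(s) = -12 (D(s) = -4 - 8 = -12)
(D(141) - 8846) - 18484 = (-12 - 8846) - 18484 = -8858 - 18484 = -27342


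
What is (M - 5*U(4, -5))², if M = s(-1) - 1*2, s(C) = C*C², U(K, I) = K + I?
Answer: 4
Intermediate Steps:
U(K, I) = I + K
s(C) = C³
M = -3 (M = (-1)³ - 1*2 = -1 - 2 = -3)
(M - 5*U(4, -5))² = (-3 - 5*(-5 + 4))² = (-3 - 5*(-1))² = (-3 + 5)² = 2² = 4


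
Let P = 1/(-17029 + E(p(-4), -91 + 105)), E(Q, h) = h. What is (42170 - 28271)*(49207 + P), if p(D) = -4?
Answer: 283830158256/415 ≈ 6.8393e+8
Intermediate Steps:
P = -1/17015 (P = 1/(-17029 + (-91 + 105)) = 1/(-17029 + 14) = 1/(-17015) = -1/17015 ≈ -5.8772e-5)
(42170 - 28271)*(49207 + P) = (42170 - 28271)*(49207 - 1/17015) = 13899*(837257104/17015) = 283830158256/415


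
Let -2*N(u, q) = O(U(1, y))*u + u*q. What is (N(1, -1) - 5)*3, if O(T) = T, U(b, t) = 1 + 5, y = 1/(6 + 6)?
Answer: -45/2 ≈ -22.500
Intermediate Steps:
y = 1/12 ≈ 0.083333
U(b, t) = 6
N(u, q) = -3*u - q*u/2 (N(u, q) = -(6*u + u*q)/2 = -(6*u + q*u)/2 = -3*u - q*u/2)
(N(1, -1) - 5)*3 = (-½*1*(6 - 1) - 5)*3 = (-½*1*5 - 5)*3 = (-5/2 - 5)*3 = -15/2*3 = -45/2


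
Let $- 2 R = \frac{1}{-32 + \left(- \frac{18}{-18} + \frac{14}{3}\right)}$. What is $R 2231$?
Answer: $\frac{6693}{158} \approx 42.361$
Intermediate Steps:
$R = \frac{3}{158}$ ($R = - \frac{1}{2 \left(-32 + \left(- \frac{18}{-18} + \frac{14}{3}\right)\right)} = - \frac{1}{2 \left(-32 + \left(\left(-18\right) \left(- \frac{1}{18}\right) + 14 \cdot \frac{1}{3}\right)\right)} = - \frac{1}{2 \left(-32 + \left(1 + \frac{14}{3}\right)\right)} = - \frac{1}{2 \left(-32 + \frac{17}{3}\right)} = - \frac{1}{2 \left(- \frac{79}{3}\right)} = \left(- \frac{1}{2}\right) \left(- \frac{3}{79}\right) = \frac{3}{158} \approx 0.018987$)
$R 2231 = \frac{3}{158} \cdot 2231 = \frac{6693}{158}$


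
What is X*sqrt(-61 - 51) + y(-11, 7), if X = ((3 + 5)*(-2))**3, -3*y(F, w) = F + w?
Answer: 4/3 - 16384*I*sqrt(7) ≈ 1.3333 - 43348.0*I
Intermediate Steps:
y(F, w) = -F/3 - w/3 (y(F, w) = -(F + w)/3 = -F/3 - w/3)
X = -4096 (X = (8*(-2))**3 = (-16)**3 = -4096)
X*sqrt(-61 - 51) + y(-11, 7) = -4096*sqrt(-61 - 51) + (-1/3*(-11) - 1/3*7) = -16384*I*sqrt(7) + (11/3 - 7/3) = -16384*I*sqrt(7) + 4/3 = 4/3 - 16384*I*sqrt(7)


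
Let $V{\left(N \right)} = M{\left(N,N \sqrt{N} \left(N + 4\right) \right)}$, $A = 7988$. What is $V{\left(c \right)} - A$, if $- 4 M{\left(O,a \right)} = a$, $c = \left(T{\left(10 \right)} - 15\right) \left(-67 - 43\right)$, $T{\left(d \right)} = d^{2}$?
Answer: $-7988 - 109231375 i \sqrt{374} \approx -7988.0 - 2.1124 \cdot 10^{9} i$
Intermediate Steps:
$c = -9350$ ($c = \left(10^{2} - 15\right) \left(-67 - 43\right) = \left(100 - 15\right) \left(-110\right) = 85 \left(-110\right) = -9350$)
$M{\left(O,a \right)} = - \frac{a}{4}$
$V{\left(N \right)} = - \frac{N^{\frac{3}{2}} \left(4 + N\right)}{4}$ ($V{\left(N \right)} = - \frac{N \sqrt{N} \left(N + 4\right)}{4} = - \frac{N^{\frac{3}{2}} \left(4 + N\right)}{4}$)
$V{\left(c \right)} - A = \frac{\left(-9350\right)^{\frac{3}{2}} \left(-4 - -9350\right)}{4} - 7988 = \frac{- 46750 i \sqrt{374} \left(-4 + 9350\right)}{4} - 7988 = \frac{1}{4} \left(- 46750 i \sqrt{374}\right) 9346 - 7988 = - 109231375 i \sqrt{374} - 7988 = -7988 - 109231375 i \sqrt{374}$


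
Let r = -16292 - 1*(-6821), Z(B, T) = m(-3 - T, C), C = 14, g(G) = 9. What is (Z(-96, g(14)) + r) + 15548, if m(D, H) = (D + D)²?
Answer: 6653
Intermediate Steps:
m(D, H) = 4*D² (m(D, H) = (2*D)² = 4*D²)
Z(B, T) = 4*(-3 - T)²
r = -9471 (r = -16292 + 6821 = -9471)
(Z(-96, g(14)) + r) + 15548 = (4*(3 + 9)² - 9471) + 15548 = (4*12² - 9471) + 15548 = (4*144 - 9471) + 15548 = (576 - 9471) + 15548 = -8895 + 15548 = 6653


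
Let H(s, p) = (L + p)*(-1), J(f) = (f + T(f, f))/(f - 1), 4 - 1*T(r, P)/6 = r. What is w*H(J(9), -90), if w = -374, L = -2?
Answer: -34408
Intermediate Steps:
T(r, P) = 24 - 6*r
J(f) = (24 - 5*f)/(-1 + f) (J(f) = (f + (24 - 6*f))/(f - 1) = (24 - 5*f)/(-1 + f))
H(s, p) = 2 - p (H(s, p) = (-2 + p)*(-1) = 2 - p)
w*H(J(9), -90) = -374*(2 - 1*(-90)) = -374*(2 + 90) = -374*92 = -34408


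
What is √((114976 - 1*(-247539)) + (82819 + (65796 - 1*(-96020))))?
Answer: 5*√24286 ≈ 779.20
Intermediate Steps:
√((114976 - 1*(-247539)) + (82819 + (65796 - 1*(-96020)))) = √((114976 + 247539) + (82819 + (65796 + 96020))) = √(362515 + (82819 + 161816)) = √(362515 + 244635) = √607150 = 5*√24286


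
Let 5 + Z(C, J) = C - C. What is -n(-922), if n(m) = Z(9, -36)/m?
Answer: -5/922 ≈ -0.0054230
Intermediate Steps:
Z(C, J) = -5 (Z(C, J) = -5 + (C - C) = -5 + 0 = -5)
n(m) = -5/m
-n(-922) = -(-5)/(-922) = -(-5)*(-1)/922 = -1*5/922 = -5/922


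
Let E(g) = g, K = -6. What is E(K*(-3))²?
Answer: 324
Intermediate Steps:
E(K*(-3))² = (-6*(-3))² = 18² = 324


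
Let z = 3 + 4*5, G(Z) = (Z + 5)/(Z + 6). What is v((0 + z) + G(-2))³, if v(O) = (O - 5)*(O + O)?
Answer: 361705078125/512 ≈ 7.0646e+8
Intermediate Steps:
G(Z) = (5 + Z)/(6 + Z)
z = 23 (z = 3 + 20 = 23)
v(O) = 2*O*(-5 + O) (v(O) = (-5 + O)*(2*O) = 2*O*(-5 + O))
v((0 + z) + G(-2))³ = (2*((0 + 23) + (5 - 2)/(6 - 2))*(-5 + ((0 + 23) + (5 - 2)/(6 - 2))))³ = (2*(23 + 3/4)*(-5 + (23 + 3/4)))³ = (2*(23 + (¼)*3)*(-5 + (23 + (¼)*3)))³ = (2*(23 + ¾)*(-5 + (23 + ¾)))³ = (2*(95/4)*(-5 + 95/4))³ = (2*(95/4)*(75/4))³ = (7125/8)³ = 361705078125/512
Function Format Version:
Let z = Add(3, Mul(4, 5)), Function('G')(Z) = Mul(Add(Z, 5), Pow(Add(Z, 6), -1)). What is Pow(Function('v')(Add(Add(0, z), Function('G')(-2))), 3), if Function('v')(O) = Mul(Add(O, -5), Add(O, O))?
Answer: Rational(361705078125, 512) ≈ 7.0646e+8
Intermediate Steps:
Function('G')(Z) = Mul(Pow(Add(6, Z), -1), Add(5, Z)) (Function('G')(Z) = Mul(Add(5, Z), Pow(Add(6, Z), -1)) = Mul(Pow(Add(6, Z), -1), Add(5, Z)))
z = 23 (z = Add(3, 20) = 23)
Function('v')(O) = Mul(2, O, Add(-5, O)) (Function('v')(O) = Mul(Add(-5, O), Mul(2, O)) = Mul(2, O, Add(-5, O)))
Pow(Function('v')(Add(Add(0, z), Function('G')(-2))), 3) = Pow(Mul(2, Add(Add(0, 23), Mul(Pow(Add(6, -2), -1), Add(5, -2))), Add(-5, Add(Add(0, 23), Mul(Pow(Add(6, -2), -1), Add(5, -2))))), 3) = Pow(Mul(2, Add(23, Mul(Pow(4, -1), 3)), Add(-5, Add(23, Mul(Pow(4, -1), 3)))), 3) = Pow(Mul(2, Add(23, Mul(Rational(1, 4), 3)), Add(-5, Add(23, Mul(Rational(1, 4), 3)))), 3) = Pow(Mul(2, Add(23, Rational(3, 4)), Add(-5, Add(23, Rational(3, 4)))), 3) = Pow(Mul(2, Rational(95, 4), Add(-5, Rational(95, 4))), 3) = Pow(Mul(2, Rational(95, 4), Rational(75, 4)), 3) = Pow(Rational(7125, 8), 3) = Rational(361705078125, 512)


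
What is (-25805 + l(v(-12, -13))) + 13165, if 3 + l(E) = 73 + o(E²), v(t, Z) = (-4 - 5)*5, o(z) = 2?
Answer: -12568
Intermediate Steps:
v(t, Z) = -45 (v(t, Z) = -9*5 = -45)
l(E) = 72 (l(E) = -3 + (73 + 2) = -3 + 75 = 72)
(-25805 + l(v(-12, -13))) + 13165 = (-25805 + 72) + 13165 = -25733 + 13165 = -12568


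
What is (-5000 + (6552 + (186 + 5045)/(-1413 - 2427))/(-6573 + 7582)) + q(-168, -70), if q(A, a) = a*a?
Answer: -362301551/3874560 ≈ -93.508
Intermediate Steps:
q(A, a) = a²
(-5000 + (6552 + (186 + 5045)/(-1413 - 2427))/(-6573 + 7582)) + q(-168, -70) = (-5000 + (6552 + (186 + 5045)/(-1413 - 2427))/(-6573 + 7582)) + (-70)² = (-5000 + (6552 + 5231/(-3840))/1009) + 4900 = (-5000 + (6552 + 5231*(-1/3840))*(1/1009)) + 4900 = (-5000 + (6552 - 5231/3840)*(1/1009)) + 4900 = (-5000 + (25154449/3840)*(1/1009)) + 4900 = (-5000 + 25154449/3874560) + 4900 = -19347645551/3874560 + 4900 = -362301551/3874560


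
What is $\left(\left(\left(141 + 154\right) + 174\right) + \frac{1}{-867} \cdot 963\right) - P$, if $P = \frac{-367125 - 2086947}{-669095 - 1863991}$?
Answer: $\frac{56969110352}{122010309} \approx 466.92$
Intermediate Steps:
$P = \frac{409012}{422181}$ ($P = - \frac{2454072}{-2533086} = \left(-2454072\right) \left(- \frac{1}{2533086}\right) = \frac{409012}{422181} \approx 0.96881$)
$\left(\left(\left(141 + 154\right) + 174\right) + \frac{1}{-867} \cdot 963\right) - P = \left(\left(\left(141 + 154\right) + 174\right) + \frac{1}{-867} \cdot 963\right) - \frac{409012}{422181} = \left(\left(295 + 174\right) - \frac{321}{289}\right) - \frac{409012}{422181} = \left(469 - \frac{321}{289}\right) - \frac{409012}{422181} = \frac{135220}{289} - \frac{409012}{422181} = \frac{56969110352}{122010309}$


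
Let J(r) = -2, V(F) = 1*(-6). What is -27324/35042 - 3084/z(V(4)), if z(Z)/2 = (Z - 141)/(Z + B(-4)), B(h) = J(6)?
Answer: -10387970/122647 ≈ -84.698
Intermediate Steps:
V(F) = -6
B(h) = -2
z(Z) = 2*(-141 + Z)/(-2 + Z) (z(Z) = 2*((Z - 141)/(Z - 2)) = 2*((-141 + Z)/(-2 + Z)) = 2*(-141 + Z)/(-2 + Z))
-27324/35042 - 3084/z(V(4)) = -27324/35042 - 3084*(-2 - 6)/(2*(-141 - 6)) = -27324*1/35042 - 3084/(2*(-147)/(-8)) = -13662/17521 - 3084/(2*(-⅛)*(-147)) = -13662/17521 - 3084/147/4 = -13662/17521 - 3084*4/147 = -13662/17521 - 4112/49 = -10387970/122647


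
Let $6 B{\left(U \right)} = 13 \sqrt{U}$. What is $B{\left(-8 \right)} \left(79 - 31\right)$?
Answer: $208 i \sqrt{2} \approx 294.16 i$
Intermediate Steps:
$B{\left(U \right)} = \frac{13 \sqrt{U}}{6}$
$B{\left(-8 \right)} \left(79 - 31\right) = \frac{13 \sqrt{-8}}{6} \left(79 - 31\right) = \frac{13 \cdot 2 i \sqrt{2}}{6} \cdot 48 = \frac{13 i \sqrt{2}}{3} \cdot 48 = 208 i \sqrt{2}$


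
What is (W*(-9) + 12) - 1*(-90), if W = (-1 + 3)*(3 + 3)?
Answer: -6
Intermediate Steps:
W = 12 (W = 2*6 = 12)
(W*(-9) + 12) - 1*(-90) = (12*(-9) + 12) - 1*(-90) = (-108 + 12) + 90 = -96 + 90 = -6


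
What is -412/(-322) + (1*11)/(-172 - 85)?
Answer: 51171/41377 ≈ 1.2367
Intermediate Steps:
-412/(-322) + (1*11)/(-172 - 85) = -412*(-1/322) + 11/(-257) = 206/161 + 11*(-1/257) = 206/161 - 11/257 = 51171/41377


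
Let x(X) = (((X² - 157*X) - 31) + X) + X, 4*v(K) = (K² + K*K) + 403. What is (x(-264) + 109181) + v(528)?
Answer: 1437035/4 ≈ 3.5926e+5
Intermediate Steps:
v(K) = 403/4 + K²/2 (v(K) = ((K² + K*K) + 403)/4 = ((K² + K²) + 403)/4 = (2*K² + 403)/4 = (403 + 2*K²)/4 = 403/4 + K²/2)
x(X) = -31 + X² - 155*X (x(X) = ((-31 + X² - 157*X) + X) + X = (-31 + X² - 156*X) + X = -31 + X² - 155*X)
(x(-264) + 109181) + v(528) = ((-31 + (-264)² - 155*(-264)) + 109181) + (403/4 + (½)*528²) = ((-31 + 69696 + 40920) + 109181) + (403/4 + (½)*278784) = (110585 + 109181) + (403/4 + 139392) = 219766 + 557971/4 = 1437035/4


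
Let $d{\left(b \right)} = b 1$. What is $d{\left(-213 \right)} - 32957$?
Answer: $-33170$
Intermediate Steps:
$d{\left(b \right)} = b$
$d{\left(-213 \right)} - 32957 = -213 - 32957 = -33170$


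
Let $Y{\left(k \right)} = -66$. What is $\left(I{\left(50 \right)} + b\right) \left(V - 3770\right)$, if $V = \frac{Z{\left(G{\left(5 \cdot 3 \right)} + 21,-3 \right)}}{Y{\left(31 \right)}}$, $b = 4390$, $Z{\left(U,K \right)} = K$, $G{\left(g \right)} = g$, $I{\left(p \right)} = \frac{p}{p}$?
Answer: $- \frac{364185149}{22} \approx -1.6554 \cdot 10^{7}$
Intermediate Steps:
$I{\left(p \right)} = 1$
$V = \frac{1}{22}$ ($V = - \frac{3}{-66} = \left(-3\right) \left(- \frac{1}{66}\right) = \frac{1}{22} \approx 0.045455$)
$\left(I{\left(50 \right)} + b\right) \left(V - 3770\right) = \left(1 + 4390\right) \left(\frac{1}{22} - 3770\right) = 4391 \left(- \frac{82939}{22}\right) = - \frac{364185149}{22}$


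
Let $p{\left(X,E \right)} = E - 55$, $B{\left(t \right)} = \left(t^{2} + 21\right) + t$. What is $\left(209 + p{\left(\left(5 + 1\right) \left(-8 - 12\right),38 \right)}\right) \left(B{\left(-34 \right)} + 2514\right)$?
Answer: $702144$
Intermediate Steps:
$B{\left(t \right)} = 21 + t + t^{2}$ ($B{\left(t \right)} = \left(21 + t^{2}\right) + t = 21 + t + t^{2}$)
$p{\left(X,E \right)} = -55 + E$
$\left(209 + p{\left(\left(5 + 1\right) \left(-8 - 12\right),38 \right)}\right) \left(B{\left(-34 \right)} + 2514\right) = \left(209 + \left(-55 + 38\right)\right) \left(\left(21 - 34 + \left(-34\right)^{2}\right) + 2514\right) = \left(209 - 17\right) \left(\left(21 - 34 + 1156\right) + 2514\right) = 192 \left(1143 + 2514\right) = 192 \cdot 3657 = 702144$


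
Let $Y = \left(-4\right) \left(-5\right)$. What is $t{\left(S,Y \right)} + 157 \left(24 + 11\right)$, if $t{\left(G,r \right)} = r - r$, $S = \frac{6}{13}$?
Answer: $5495$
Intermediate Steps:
$Y = 20$
$S = \frac{6}{13}$ ($S = 6 \cdot \frac{1}{13} = \frac{6}{13} \approx 0.46154$)
$t{\left(G,r \right)} = 0$
$t{\left(S,Y \right)} + 157 \left(24 + 11\right) = 0 + 157 \left(24 + 11\right) = 0 + 157 \cdot 35 = 0 + 5495 = 5495$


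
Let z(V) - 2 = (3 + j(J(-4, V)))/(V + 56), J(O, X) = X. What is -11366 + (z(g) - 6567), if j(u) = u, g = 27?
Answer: -1488243/83 ≈ -17931.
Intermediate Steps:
z(V) = 2 + (3 + V)/(56 + V) (z(V) = 2 + (3 + V)/(V + 56) = 2 + (3 + V)/(56 + V))
-11366 + (z(g) - 6567) = -11366 + ((115 + 3*27)/(56 + 27) - 6567) = -11366 + ((115 + 81)/83 - 6567) = -11366 + ((1/83)*196 - 6567) = -11366 + (196/83 - 6567) = -11366 - 544865/83 = -1488243/83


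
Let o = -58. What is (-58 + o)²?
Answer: 13456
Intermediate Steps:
(-58 + o)² = (-58 - 58)² = (-116)² = 13456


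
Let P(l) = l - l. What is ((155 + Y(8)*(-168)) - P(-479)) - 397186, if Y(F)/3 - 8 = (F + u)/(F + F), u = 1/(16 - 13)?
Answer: -802651/2 ≈ -4.0133e+5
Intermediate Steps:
u = ⅓ (u = 1/3 = ⅓ ≈ 0.33333)
Y(F) = 24 + 3*(⅓ + F)/(2*F) (Y(F) = 24 + 3*((F + ⅓)/(F + F)) = 24 + 3*((⅓ + F)/((2*F))) = 24 + 3*((⅓ + F)*(1/(2*F))) = 24 + 3*((⅓ + F)/(2*F)) = 24 + 3*(⅓ + F)/(2*F))
P(l) = 0
((155 + Y(8)*(-168)) - P(-479)) - 397186 = ((155 + ((½)*(1 + 51*8)/8)*(-168)) - 1*0) - 397186 = ((155 + ((½)*(⅛)*(1 + 408))*(-168)) + 0) - 397186 = ((155 + ((½)*(⅛)*409)*(-168)) + 0) - 397186 = ((155 + (409/16)*(-168)) + 0) - 397186 = ((155 - 8589/2) + 0) - 397186 = (-8279/2 + 0) - 397186 = -8279/2 - 397186 = -802651/2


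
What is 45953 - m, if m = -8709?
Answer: 54662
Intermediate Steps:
45953 - m = 45953 - 1*(-8709) = 45953 + 8709 = 54662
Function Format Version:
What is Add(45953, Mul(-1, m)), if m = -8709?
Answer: 54662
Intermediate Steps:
Add(45953, Mul(-1, m)) = Add(45953, Mul(-1, -8709)) = Add(45953, 8709) = 54662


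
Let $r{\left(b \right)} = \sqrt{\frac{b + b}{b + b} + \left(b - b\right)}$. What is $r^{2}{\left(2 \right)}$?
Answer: $1$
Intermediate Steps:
$r{\left(b \right)} = 1$ ($r{\left(b \right)} = \sqrt{\frac{2 b}{2 b} + 0} = \sqrt{2 b \frac{1}{2 b} + 0} = \sqrt{1 + 0} = \sqrt{1} = 1$)
$r^{2}{\left(2 \right)} = 1^{2} = 1$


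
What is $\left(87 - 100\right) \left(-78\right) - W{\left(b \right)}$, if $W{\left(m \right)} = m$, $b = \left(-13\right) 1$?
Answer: $1027$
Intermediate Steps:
$b = -13$
$\left(87 - 100\right) \left(-78\right) - W{\left(b \right)} = \left(87 - 100\right) \left(-78\right) - -13 = \left(-13\right) \left(-78\right) + 13 = 1014 + 13 = 1027$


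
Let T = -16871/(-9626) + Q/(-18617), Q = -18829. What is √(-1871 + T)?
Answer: I*√59998838096086436882/179207242 ≈ 43.223*I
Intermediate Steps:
T = 495335361/179207242 (T = -16871/(-9626) - 18829/(-18617) = -16871*(-1/9626) - 18829*(-1/18617) = 16871/9626 + 18829/18617 = 495335361/179207242 ≈ 2.7640)
√(-1871 + T) = √(-1871 + 495335361/179207242) = √(-334801414421/179207242) = I*√59998838096086436882/179207242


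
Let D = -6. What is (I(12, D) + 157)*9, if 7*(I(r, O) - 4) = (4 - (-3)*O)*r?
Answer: 1233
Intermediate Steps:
I(r, O) = 4 + r*(4 + 3*O)/7 (I(r, O) = 4 + ((4 - (-3)*O)*r)/7 = 4 + ((4 + 3*O)*r)/7 = 4 + (r*(4 + 3*O))/7 = 4 + r*(4 + 3*O)/7)
(I(12, D) + 157)*9 = ((4 + (4/7)*12 + (3/7)*(-6)*12) + 157)*9 = ((4 + 48/7 - 216/7) + 157)*9 = (-20 + 157)*9 = 137*9 = 1233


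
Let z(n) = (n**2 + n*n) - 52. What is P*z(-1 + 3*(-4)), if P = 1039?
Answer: 297154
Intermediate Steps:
z(n) = -52 + 2*n**2 (z(n) = (n**2 + n**2) - 52 = 2*n**2 - 52 = -52 + 2*n**2)
P*z(-1 + 3*(-4)) = 1039*(-52 + 2*(-1 + 3*(-4))**2) = 1039*(-52 + 2*(-1 - 12)**2) = 1039*(-52 + 2*(-13)**2) = 1039*(-52 + 2*169) = 1039*(-52 + 338) = 1039*286 = 297154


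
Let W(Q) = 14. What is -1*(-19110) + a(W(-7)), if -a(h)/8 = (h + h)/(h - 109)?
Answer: 1815674/95 ≈ 19112.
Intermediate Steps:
a(h) = -16*h/(-109 + h) (a(h) = -8*(h + h)/(h - 109) = -8*2*h/(-109 + h) = -16*h/(-109 + h))
-1*(-19110) + a(W(-7)) = -1*(-19110) - 16*14/(-109 + 14) = 19110 - 16*14/(-95) = 19110 - 16*14*(-1/95) = 19110 + 224/95 = 1815674/95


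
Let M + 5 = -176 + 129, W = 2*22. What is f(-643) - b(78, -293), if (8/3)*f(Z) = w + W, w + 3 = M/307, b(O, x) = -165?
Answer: 442845/2456 ≈ 180.31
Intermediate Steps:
W = 44
M = -52 (M = -5 + (-176 + 129) = -5 - 47 = -52)
w = -973/307 (w = -3 - 52/307 = -973/307 ≈ -3.1694)
f(Z) = 37605/2456 (f(Z) = 3*(-973/307 + 44)/8 = (3/8)*(12535/307) = 37605/2456)
f(-643) - b(78, -293) = 37605/2456 - 1*(-165) = 37605/2456 + 165 = 442845/2456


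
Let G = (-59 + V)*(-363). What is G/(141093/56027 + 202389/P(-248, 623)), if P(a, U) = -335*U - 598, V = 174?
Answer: -163175905903615/6063979892 ≈ -26909.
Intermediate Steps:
P(a, U) = -598 - 335*U
G = -41745 (G = (-59 + 174)*(-363) = 115*(-363) = -41745)
G/(141093/56027 + 202389/P(-248, 623)) = -41745/(141093/56027 + 202389/(-598 - 335*623)) = -41745/(141093*(1/56027) + 202389/(-598 - 208705)) = -41745/(141093/56027 + 202389/(-209303)) = -41745/(141093/56027 + 202389*(-1/209303)) = -41745/(141093/56027 - 202389/209303) = -41745/18191939676/11726619181 = -41745*11726619181/18191939676 = -163175905903615/6063979892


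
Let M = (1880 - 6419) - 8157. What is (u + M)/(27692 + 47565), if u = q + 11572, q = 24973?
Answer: 3407/10751 ≈ 0.31690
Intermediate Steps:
M = -12696 (M = -4539 - 8157 = -12696)
u = 36545 (u = 24973 + 11572 = 36545)
(u + M)/(27692 + 47565) = (36545 - 12696)/(27692 + 47565) = 23849/75257 = 23849*(1/75257) = 3407/10751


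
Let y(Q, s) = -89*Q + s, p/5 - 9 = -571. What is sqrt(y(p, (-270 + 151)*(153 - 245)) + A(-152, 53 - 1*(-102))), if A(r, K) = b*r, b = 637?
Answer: 3*sqrt(18246) ≈ 405.23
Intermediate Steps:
p = -2810 (p = 45 + 5*(-571) = 45 - 2855 = -2810)
y(Q, s) = s - 89*Q
A(r, K) = 637*r
sqrt(y(p, (-270 + 151)*(153 - 245)) + A(-152, 53 - 1*(-102))) = sqrt(((-270 + 151)*(153 - 245) - 89*(-2810)) + 637*(-152)) = sqrt((-119*(-92) + 250090) - 96824) = sqrt((10948 + 250090) - 96824) = sqrt(261038 - 96824) = sqrt(164214) = 3*sqrt(18246)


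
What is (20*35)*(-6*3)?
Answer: -12600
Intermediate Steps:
(20*35)*(-6*3) = 700*(-18) = -12600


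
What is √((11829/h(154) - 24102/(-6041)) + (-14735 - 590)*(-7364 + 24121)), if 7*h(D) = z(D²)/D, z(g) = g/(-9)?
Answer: I*√4535946911334860714/132902 ≈ 16025.0*I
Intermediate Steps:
z(g) = -g/9 (z(g) = g*(-⅑) = -g/9)
h(D) = -D/63 (h(D) = ((-D²/9)/D)/7 = (-D/9)/7 = -D/63)
√((11829/h(154) - 24102/(-6041)) + (-14735 - 590)*(-7364 + 24121)) = √((11829/((-1/63*154)) - 24102/(-6041)) + (-14735 - 590)*(-7364 + 24121)) = √((11829/(-22/9) - 24102*(-1/6041)) - 15325*16757) = √((11829*(-9/22) + 24102/6041) - 256801025) = √((-106461/22 + 24102/6041) - 256801025) = √(-642600657/132902 - 256801025) = √(-34130012425207/132902) = I*√4535946911334860714/132902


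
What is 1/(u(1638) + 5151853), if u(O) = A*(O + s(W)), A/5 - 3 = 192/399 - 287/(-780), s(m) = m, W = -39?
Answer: 532/2757157547 ≈ 1.9295e-7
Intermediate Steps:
A = 399311/20748 (A = 15 + 5*(192/399 - 287/(-780)) = 15 + 5*(192*(1/399) - 287*(-1/780)) = 15 + 5*(64/133 + 287/780) = 15 + 5*(88091/103740) = 15 + 88091/20748 = 399311/20748 ≈ 19.246)
u(O) = -399311/532 + 399311*O/20748 (u(O) = 399311*(O - 39)/20748 = 399311*(-39 + O)/20748 = -399311/532 + 399311*O/20748)
1/(u(1638) + 5151853) = 1/((-399311/532 + (399311/20748)*1638) + 5151853) = 1/((-399311/532 + 1197933/38) + 5151853) = 1/(16371751/532 + 5151853) = 1/(2757157547/532) = 532/2757157547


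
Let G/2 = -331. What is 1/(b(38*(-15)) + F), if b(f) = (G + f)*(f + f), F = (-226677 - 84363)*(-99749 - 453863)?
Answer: 1/172196880960 ≈ 5.8073e-12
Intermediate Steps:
G = -662 (G = 2*(-331) = -662)
F = 172195476480 (F = -311040*(-553612) = 172195476480)
b(f) = 2*f*(-662 + f) (b(f) = (-662 + f)*(f + f) = (-662 + f)*(2*f) = 2*f*(-662 + f))
1/(b(38*(-15)) + F) = 1/(2*(38*(-15))*(-662 + 38*(-15)) + 172195476480) = 1/(2*(-570)*(-662 - 570) + 172195476480) = 1/(2*(-570)*(-1232) + 172195476480) = 1/(1404480 + 172195476480) = 1/172196880960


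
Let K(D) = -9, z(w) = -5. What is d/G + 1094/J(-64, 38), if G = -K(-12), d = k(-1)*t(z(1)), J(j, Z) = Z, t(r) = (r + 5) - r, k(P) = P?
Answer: 4828/171 ≈ 28.234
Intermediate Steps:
t(r) = 5 (t(r) = (5 + r) - r = 5)
d = -5 (d = -1*5 = -5)
G = 9 (G = -1*(-9) = 9)
d/G + 1094/J(-64, 38) = -5/9 + 1094/38 = -5*⅑ + 1094*(1/38) = -5/9 + 547/19 = 4828/171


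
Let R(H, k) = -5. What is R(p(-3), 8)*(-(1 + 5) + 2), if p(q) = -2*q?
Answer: 20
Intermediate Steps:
R(p(-3), 8)*(-(1 + 5) + 2) = -5*(-(1 + 5) + 2) = -5*(-1*6 + 2) = -5*(-6 + 2) = -5*(-4) = 20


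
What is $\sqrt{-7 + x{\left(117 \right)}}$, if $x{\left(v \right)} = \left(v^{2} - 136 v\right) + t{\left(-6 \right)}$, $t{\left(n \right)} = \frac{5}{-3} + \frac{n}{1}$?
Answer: $\frac{7 i \sqrt{411}}{3} \approx 47.304 i$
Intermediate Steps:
$t{\left(n \right)} = - \frac{5}{3} + n$ ($t{\left(n \right)} = 5 \left(- \frac{1}{3}\right) + n 1 = - \frac{5}{3} + n$)
$x{\left(v \right)} = - \frac{23}{3} + v^{2} - 136 v$ ($x{\left(v \right)} = \left(v^{2} - 136 v\right) - \frac{23}{3} = - \frac{23}{3} + v^{2} - 136 v$)
$\sqrt{-7 + x{\left(117 \right)}} = \sqrt{-7 - \left(\frac{47759}{3} - 13689\right)} = \sqrt{-7 - \frac{6692}{3}} = \sqrt{- \frac{6713}{3}} = \frac{7 i \sqrt{411}}{3}$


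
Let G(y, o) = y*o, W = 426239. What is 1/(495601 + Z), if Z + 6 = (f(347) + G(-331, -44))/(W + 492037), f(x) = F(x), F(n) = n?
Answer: 918276/455093009131 ≈ 2.0178e-6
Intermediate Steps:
G(y, o) = o*y
f(x) = x
Z = -5494745/918276 (Z = -6 + (347 - 44*(-331))/(426239 + 492037) = -6 + (347 + 14564)/918276 = -6 + 14911*(1/918276) = -6 + 14911/918276 = -5494745/918276 ≈ -5.9838)
1/(495601 + Z) = 1/(495601 - 5494745/918276) = 1/(455093009131/918276) = 918276/455093009131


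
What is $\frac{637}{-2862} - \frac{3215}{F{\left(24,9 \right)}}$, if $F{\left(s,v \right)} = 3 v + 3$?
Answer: $- \frac{153674}{1431} \approx -107.39$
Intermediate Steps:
$F{\left(s,v \right)} = 3 + 3 v$
$\frac{637}{-2862} - \frac{3215}{F{\left(24,9 \right)}} = \frac{637}{-2862} - \frac{3215}{3 + 3 \cdot 9} = 637 \left(- \frac{1}{2862}\right) - \frac{3215}{3 + 27} = - \frac{637}{2862} - \frac{3215}{30} = - \frac{637}{2862} - \frac{643}{6} = - \frac{153674}{1431}$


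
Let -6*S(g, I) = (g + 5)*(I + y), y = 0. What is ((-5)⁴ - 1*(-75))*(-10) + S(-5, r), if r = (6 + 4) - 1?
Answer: -7000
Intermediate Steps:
r = 9 (r = 10 - 1 = 9)
S(g, I) = -I*(5 + g)/6 (S(g, I) = -(g + 5)*(I + 0)/6 = -(5 + g)*I/6 = -I*(5 + g)/6)
((-5)⁴ - 1*(-75))*(-10) + S(-5, r) = ((-5)⁴ - 1*(-75))*(-10) + (⅙)*9*(-5 - 1*(-5)) = (625 + 75)*(-10) + (⅙)*9*(-5 + 5) = 700*(-10) + (⅙)*9*0 = -7000 + 0 = -7000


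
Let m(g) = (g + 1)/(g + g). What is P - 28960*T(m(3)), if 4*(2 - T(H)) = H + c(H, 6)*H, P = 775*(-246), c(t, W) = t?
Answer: -2164730/9 ≈ -2.4053e+5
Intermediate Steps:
m(g) = (1 + g)/(2*g) (m(g) = (1 + g)/((2*g)) = (1 + g)*(1/(2*g)) = (1 + g)/(2*g))
P = -190650
T(H) = 2 - H/4 - H**2/4 (T(H) = 2 - (H + H*H)/4 = 2 - (H + H**2)/4 = 2 + (-H/4 - H**2/4) = 2 - H/4 - H**2/4)
P - 28960*T(m(3)) = -190650 - 28960*(2 - (1 + 3)/(8*3) - (1 + 3)**2/36/4) = -190650 - 28960*(2 - 4/(8*3) - ((1/2)*(1/3)*4)**2/4) = -190650 - 28960*(2 - 1/4*2/3 - (2/3)**2/4) = -190650 - 28960*(2 - 1/6 - 1/4*4/9) = -190650 - 28960*(2 - 1/6 - 1/9) = -190650 - 28960*31/18 = -190650 - 448880/9 = -2164730/9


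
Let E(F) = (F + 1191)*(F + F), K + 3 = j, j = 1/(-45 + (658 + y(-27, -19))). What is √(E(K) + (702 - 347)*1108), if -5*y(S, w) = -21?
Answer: √3678086385102/3086 ≈ 621.46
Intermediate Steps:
y(S, w) = 21/5 (y(S, w) = -⅕*(-21) = 21/5)
j = 5/3086 (j = 1/(-45 + (658 + 21/5)) = 1/(-45 + 3311/5) = 1/(3086/5) = 5/3086 ≈ 0.0016202)
K = -9253/3086 (K = -3 + 5/3086 = -9253/3086 ≈ -2.9984)
E(F) = 2*F*(1191 + F) (E(F) = (1191 + F)*(2*F) = 2*F*(1191 + F))
√(E(K) + (702 - 347)*1108) = √(2*(-9253/3086)*(1191 - 9253/3086) + (702 - 347)*1108) = √(2*(-9253/3086)*(3666173/3086) + 355*1108) = √(-33923098769/4761698 + 393340) = √(1839043192551/4761698) = √3678086385102/3086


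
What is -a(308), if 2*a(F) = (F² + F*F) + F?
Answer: -95018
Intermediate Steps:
a(F) = F² + F/2 (a(F) = ((F² + F*F) + F)/2 = ((F² + F²) + F)/2 = (2*F² + F)/2 = (F + 2*F²)/2 = F² + F/2)
-a(308) = -308*(½ + 308) = -308*617/2 = -1*95018 = -95018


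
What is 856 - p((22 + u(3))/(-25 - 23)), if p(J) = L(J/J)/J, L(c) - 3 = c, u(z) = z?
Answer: 21592/25 ≈ 863.68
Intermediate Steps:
L(c) = 3 + c
p(J) = 4/J (p(J) = (3 + J/J)/J = (3 + 1)/J = 4/J)
856 - p((22 + u(3))/(-25 - 23)) = 856 - 4/((22 + 3)/(-25 - 23)) = 856 - 4/(25/(-48)) = 856 - 4/(25*(-1/48)) = 856 - 4/(-25/48) = 856 - 4*(-48)/25 = 856 - 1*(-192/25) = 856 + 192/25 = 21592/25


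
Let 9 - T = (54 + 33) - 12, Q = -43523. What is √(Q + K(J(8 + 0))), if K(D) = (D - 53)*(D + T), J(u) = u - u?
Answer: 5*I*√1601 ≈ 200.06*I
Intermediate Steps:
J(u) = 0
T = -66 (T = 9 - ((54 + 33) - 12) = 9 - (87 - 12) = 9 - 1*75 = 9 - 75 = -66)
K(D) = (-66 + D)*(-53 + D) (K(D) = (D - 53)*(D - 66) = (-53 + D)*(-66 + D) = (-66 + D)*(-53 + D))
√(Q + K(J(8 + 0))) = √(-43523 + (3498 + 0² - 119*0)) = √(-43523 + (3498 + 0 + 0)) = √(-43523 + 3498) = √(-40025) = 5*I*√1601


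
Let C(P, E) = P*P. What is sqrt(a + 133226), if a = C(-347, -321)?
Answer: sqrt(253635) ≈ 503.62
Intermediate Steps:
C(P, E) = P**2
a = 120409 (a = (-347)**2 = 120409)
sqrt(a + 133226) = sqrt(120409 + 133226) = sqrt(253635)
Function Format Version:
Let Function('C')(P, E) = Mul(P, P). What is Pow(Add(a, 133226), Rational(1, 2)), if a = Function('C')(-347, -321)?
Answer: Pow(253635, Rational(1, 2)) ≈ 503.62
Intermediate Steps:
Function('C')(P, E) = Pow(P, 2)
a = 120409 (a = Pow(-347, 2) = 120409)
Pow(Add(a, 133226), Rational(1, 2)) = Pow(Add(120409, 133226), Rational(1, 2)) = Pow(253635, Rational(1, 2))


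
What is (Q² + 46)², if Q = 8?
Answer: 12100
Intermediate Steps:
(Q² + 46)² = (8² + 46)² = (64 + 46)² = 110² = 12100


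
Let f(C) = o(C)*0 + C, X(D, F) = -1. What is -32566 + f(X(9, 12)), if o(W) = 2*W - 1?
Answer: -32567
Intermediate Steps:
o(W) = -1 + 2*W
f(C) = C (f(C) = (-1 + 2*C)*0 + C = 0 + C = C)
-32566 + f(X(9, 12)) = -32566 - 1 = -32567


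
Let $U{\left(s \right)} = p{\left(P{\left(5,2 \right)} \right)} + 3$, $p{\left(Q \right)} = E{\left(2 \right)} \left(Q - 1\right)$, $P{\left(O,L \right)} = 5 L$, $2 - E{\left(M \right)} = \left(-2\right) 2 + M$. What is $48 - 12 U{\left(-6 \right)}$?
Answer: $-420$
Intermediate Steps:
$E{\left(M \right)} = 6 - M$ ($E{\left(M \right)} = 2 - \left(\left(-2\right) 2 + M\right) = 2 - \left(-4 + M\right) = 6 - M$)
$p{\left(Q \right)} = -4 + 4 Q$ ($p{\left(Q \right)} = \left(6 - 2\right) \left(Q - 1\right) = \left(6 - 2\right) \left(-1 + Q\right) = 4 \left(-1 + Q\right) = -4 + 4 Q$)
$U{\left(s \right)} = 39$ ($U{\left(s \right)} = \left(-4 + 4 \cdot 5 \cdot 2\right) + 3 = \left(-4 + 4 \cdot 10\right) + 3 = \left(-4 + 40\right) + 3 = 36 + 3 = 39$)
$48 - 12 U{\left(-6 \right)} = 48 - 468 = -420$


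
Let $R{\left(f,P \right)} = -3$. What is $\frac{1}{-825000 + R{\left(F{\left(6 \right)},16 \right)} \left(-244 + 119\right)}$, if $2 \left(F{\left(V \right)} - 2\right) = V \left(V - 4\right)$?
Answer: $- \frac{1}{824625} \approx -1.2127 \cdot 10^{-6}$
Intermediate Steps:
$F{\left(V \right)} = 2 + \frac{V \left(-4 + V\right)}{2}$ ($F{\left(V \right)} = 2 + \frac{V \left(V - 4\right)}{2} = 2 + \frac{V \left(-4 + V\right)}{2}$)
$\frac{1}{-825000 + R{\left(F{\left(6 \right)},16 \right)} \left(-244 + 119\right)} = \frac{1}{-825000 - 3 \left(-244 + 119\right)} = \frac{1}{-825000 - -375} = \frac{1}{-825000 + 375} = \frac{1}{-824625} = - \frac{1}{824625}$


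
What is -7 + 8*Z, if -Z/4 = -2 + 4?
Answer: -71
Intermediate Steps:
Z = -8 (Z = -4*(-2 + 4) = -4*2 = -8)
-7 + 8*Z = -7 + 8*(-8) = -7 - 64 = -71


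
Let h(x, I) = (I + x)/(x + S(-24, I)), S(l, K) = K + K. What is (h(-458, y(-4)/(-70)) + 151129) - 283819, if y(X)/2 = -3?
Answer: -2126208533/16024 ≈ -1.3269e+5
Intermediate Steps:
y(X) = -6 (y(X) = 2*(-3) = -6)
S(l, K) = 2*K
h(x, I) = (I + x)/(x + 2*I)
(h(-458, y(-4)/(-70)) + 151129) - 283819 = ((-6/(-70) - 458)/(-458 + 2*(-6/(-70))) + 151129) - 283819 = ((-6*(-1/70) - 458)/(-458 + 2*(-6*(-1/70))) + 151129) - 283819 = ((3/35 - 458)/(-458 + 2*(3/35)) + 151129) - 283819 = (-16027/35/(-458 + 6/35) + 151129) - 283819 = (-16027/35/(-16024/35) + 151129) - 283819 = (-35/16024*(-16027/35) + 151129) - 283819 = (16027/16024 + 151129) - 283819 = 2421707123/16024 - 283819 = -2126208533/16024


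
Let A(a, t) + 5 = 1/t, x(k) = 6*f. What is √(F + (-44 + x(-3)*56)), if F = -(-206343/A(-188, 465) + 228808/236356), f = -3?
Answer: 5*I*√5832114156884379/1855714 ≈ 205.77*I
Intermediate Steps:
x(k) = -18 (x(k) = 6*(-3) = -18)
A(a, t) = -5 + 1/t
F = -153234936419/3711428 (F = -(-206343/(-5 + 1/465) + 228808/236356) = -(-206343/(-5 + 1/465) + 228808*(1/236356)) = -(-206343/(-2324/465) + 1546/1597) = -(-206343*(-465/2324) + 1546/1597) = -(95949495/2324 + 1546/1597) = -1*153234936419/3711428 = -153234936419/3711428 ≈ -41287.)
√(F + (-44 + x(-3)*56)) = √(-153234936419/3711428 + (-44 - 18*56)) = √(-153234936419/3711428 + (-44 - 1008)) = √(-153234936419/3711428 - 1052) = √(-157139358675/3711428) = 5*I*√5832114156884379/1855714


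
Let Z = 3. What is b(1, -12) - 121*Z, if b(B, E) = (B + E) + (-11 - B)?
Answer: -386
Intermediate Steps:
b(B, E) = -11 + E
b(1, -12) - 121*Z = (-11 - 12) - 121*3 = -23 - 363 = -386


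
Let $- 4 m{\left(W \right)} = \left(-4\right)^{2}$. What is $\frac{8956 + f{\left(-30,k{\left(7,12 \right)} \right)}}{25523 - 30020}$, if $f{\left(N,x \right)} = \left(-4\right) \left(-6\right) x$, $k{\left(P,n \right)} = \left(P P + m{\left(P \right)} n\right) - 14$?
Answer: $- \frac{8644}{4497} \approx -1.9222$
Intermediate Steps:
$m{\left(W \right)} = -4$ ($m{\left(W \right)} = - \frac{\left(-4\right)^{2}}{4} = \left(- \frac{1}{4}\right) 16 = -4$)
$k{\left(P,n \right)} = -14 + P^{2} - 4 n$ ($k{\left(P,n \right)} = \left(P P - 4 n\right) - 14 = \left(P^{2} - 4 n\right) - 14 = -14 + P^{2} - 4 n$)
$f{\left(N,x \right)} = 24 x$
$\frac{8956 + f{\left(-30,k{\left(7,12 \right)} \right)}}{25523 - 30020} = \frac{8956 + 24 \left(-14 + 7^{2} - 48\right)}{25523 - 30020} = \frac{8956 + 24 \left(-14 + 49 - 48\right)}{-4497} = \left(8956 + 24 \left(-13\right)\right) \left(- \frac{1}{4497}\right) = \left(8956 - 312\right) \left(- \frac{1}{4497}\right) = 8644 \left(- \frac{1}{4497}\right) = - \frac{8644}{4497}$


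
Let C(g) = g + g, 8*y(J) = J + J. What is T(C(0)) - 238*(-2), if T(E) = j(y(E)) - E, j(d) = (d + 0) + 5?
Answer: 481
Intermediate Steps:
y(J) = J/4 (y(J) = (J + J)/8 = (2*J)/8 = J/4)
j(d) = 5 + d (j(d) = d + 5 = 5 + d)
C(g) = 2*g
T(E) = 5 - 3*E/4 (T(E) = (5 + E/4) - E = 5 - 3*E/4)
T(C(0)) - 238*(-2) = (5 - 3*0/2) - 238*(-2) = (5 - 3/4*0) - 1*(-476) = (5 + 0) + 476 = 5 + 476 = 481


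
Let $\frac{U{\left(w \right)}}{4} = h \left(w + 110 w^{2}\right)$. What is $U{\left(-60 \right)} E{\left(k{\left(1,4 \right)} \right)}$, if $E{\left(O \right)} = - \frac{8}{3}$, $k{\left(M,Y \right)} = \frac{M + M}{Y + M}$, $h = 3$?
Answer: $-12670080$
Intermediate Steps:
$k{\left(M,Y \right)} = \frac{2 M}{M + Y}$
$U{\left(w \right)} = 12 w + 1320 w^{2}$ ($U{\left(w \right)} = 4 \cdot 3 \left(w + 110 w^{2}\right) = 4 \left(3 w + 330 w^{2}\right) = 12 w + 1320 w^{2}$)
$E{\left(O \right)} = - \frac{8}{3}$ ($E{\left(O \right)} = \left(-8\right) \frac{1}{3} = - \frac{8}{3}$)
$U{\left(-60 \right)} E{\left(k{\left(1,4 \right)} \right)} = 12 \left(-60\right) \left(1 + 110 \left(-60\right)\right) \left(- \frac{8}{3}\right) = 12 \left(-60\right) \left(1 - 6600\right) \left(- \frac{8}{3}\right) = 12 \left(-60\right) \left(-6599\right) \left(- \frac{8}{3}\right) = 4751280 \left(- \frac{8}{3}\right) = -12670080$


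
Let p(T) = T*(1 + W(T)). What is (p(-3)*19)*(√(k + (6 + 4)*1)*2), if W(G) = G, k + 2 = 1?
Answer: 684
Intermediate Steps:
k = -1 (k = -2 + 1 = -1)
p(T) = T*(1 + T)
(p(-3)*19)*(√(k + (6 + 4)*1)*2) = (-3*(1 - 3)*19)*(√(-1 + (6 + 4)*1)*2) = (-3*(-2)*19)*(√(-1 + 10*1)*2) = (6*19)*(√(-1 + 10)*2) = 114*(√9*2) = 114*(3*2) = 114*6 = 684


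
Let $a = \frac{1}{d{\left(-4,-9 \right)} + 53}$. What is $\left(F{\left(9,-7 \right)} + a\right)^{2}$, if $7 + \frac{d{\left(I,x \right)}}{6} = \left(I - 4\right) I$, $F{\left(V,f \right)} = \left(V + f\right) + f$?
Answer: $\frac{1028196}{41209} \approx 24.951$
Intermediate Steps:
$F{\left(V,f \right)} = V + 2 f$
$d{\left(I,x \right)} = -42 + 6 I \left(-4 + I\right)$ ($d{\left(I,x \right)} = -42 + 6 \left(I - 4\right) I = -42 + 6 \left(-4 + I\right) I = -42 + 6 I \left(-4 + I\right)$)
$a = \frac{1}{203}$ ($a = \frac{1}{\left(-42 - -96 + 6 \left(-4\right)^{2}\right) + 53} = \frac{1}{\left(-42 + 96 + 6 \cdot 16\right) + 53} = \frac{1}{\left(-42 + 96 + 96\right) + 53} = \frac{1}{150 + 53} = \frac{1}{203} \approx 0.0049261$)
$\left(F{\left(9,-7 \right)} + a\right)^{2} = \left(\left(9 + 2 \left(-7\right)\right) + \frac{1}{203}\right)^{2} = \left(\left(9 - 14\right) + \frac{1}{203}\right)^{2} = \left(-5 + \frac{1}{203}\right)^{2} = \left(- \frac{1014}{203}\right)^{2} = \frac{1028196}{41209}$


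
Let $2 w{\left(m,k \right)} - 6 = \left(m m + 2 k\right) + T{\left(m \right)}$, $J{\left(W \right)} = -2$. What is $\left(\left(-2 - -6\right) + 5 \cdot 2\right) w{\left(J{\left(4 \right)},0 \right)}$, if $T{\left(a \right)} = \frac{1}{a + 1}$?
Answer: $63$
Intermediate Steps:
$T{\left(a \right)} = \frac{1}{1 + a}$
$w{\left(m,k \right)} = 3 + k + \frac{m^{2}}{2} + \frac{1}{2 \left(1 + m\right)}$ ($w{\left(m,k \right)} = 3 + \frac{\left(m m + 2 k\right) + \frac{1}{1 + m}}{2} = 3 + \frac{\left(m^{2} + 2 k\right) + \frac{1}{1 + m}}{2} = 3 + \frac{m^{2} + \frac{1}{1 + m} + 2 k}{2} = 3 + \left(k + \frac{m^{2}}{2} + \frac{1}{2 \left(1 + m\right)}\right) = 3 + k + \frac{m^{2}}{2} + \frac{1}{2 \left(1 + m\right)}$)
$\left(\left(-2 - -6\right) + 5 \cdot 2\right) w{\left(J{\left(4 \right)},0 \right)} = \left(\left(-2 - -6\right) + 5 \cdot 2\right) \frac{1 + \left(1 - 2\right) \left(6 + \left(-2\right)^{2} + 2 \cdot 0\right)}{2 \left(1 - 2\right)} = \left(\left(-2 + 6\right) + 10\right) \frac{1 - \left(6 + 4 + 0\right)}{2 \left(-1\right)} = \left(4 + 10\right) \frac{1}{2} \left(-1\right) \left(1 - 10\right) = 14 \cdot \frac{1}{2} \left(-1\right) \left(1 - 10\right) = 14 \cdot \frac{1}{2} \left(-1\right) \left(-9\right) = 14 \cdot \frac{9}{2} = 63$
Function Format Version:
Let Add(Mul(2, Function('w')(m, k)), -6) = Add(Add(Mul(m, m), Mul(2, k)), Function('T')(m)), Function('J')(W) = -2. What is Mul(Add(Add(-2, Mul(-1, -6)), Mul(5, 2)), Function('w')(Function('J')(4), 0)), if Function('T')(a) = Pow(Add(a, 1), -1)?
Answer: 63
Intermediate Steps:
Function('T')(a) = Pow(Add(1, a), -1)
Function('w')(m, k) = Add(3, k, Mul(Rational(1, 2), Pow(m, 2)), Mul(Rational(1, 2), Pow(Add(1, m), -1))) (Function('w')(m, k) = Add(3, Mul(Rational(1, 2), Add(Add(Mul(m, m), Mul(2, k)), Pow(Add(1, m), -1)))) = Add(3, Mul(Rational(1, 2), Add(Add(Pow(m, 2), Mul(2, k)), Pow(Add(1, m), -1)))) = Add(3, Mul(Rational(1, 2), Add(Pow(m, 2), Pow(Add(1, m), -1), Mul(2, k)))) = Add(3, Add(k, Mul(Rational(1, 2), Pow(m, 2)), Mul(Rational(1, 2), Pow(Add(1, m), -1)))) = Add(3, k, Mul(Rational(1, 2), Pow(m, 2)), Mul(Rational(1, 2), Pow(Add(1, m), -1))))
Mul(Add(Add(-2, Mul(-1, -6)), Mul(5, 2)), Function('w')(Function('J')(4), 0)) = Mul(Add(Add(-2, Mul(-1, -6)), Mul(5, 2)), Mul(Rational(1, 2), Pow(Add(1, -2), -1), Add(1, Mul(Add(1, -2), Add(6, Pow(-2, 2), Mul(2, 0)))))) = Mul(Add(Add(-2, 6), 10), Mul(Rational(1, 2), Pow(-1, -1), Add(1, Mul(-1, Add(6, 4, 0))))) = Mul(Add(4, 10), Mul(Rational(1, 2), -1, Add(1, Mul(-1, 10)))) = Mul(14, Mul(Rational(1, 2), -1, Add(1, -10))) = Mul(14, Mul(Rational(1, 2), -1, -9)) = Mul(14, Rational(9, 2)) = 63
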